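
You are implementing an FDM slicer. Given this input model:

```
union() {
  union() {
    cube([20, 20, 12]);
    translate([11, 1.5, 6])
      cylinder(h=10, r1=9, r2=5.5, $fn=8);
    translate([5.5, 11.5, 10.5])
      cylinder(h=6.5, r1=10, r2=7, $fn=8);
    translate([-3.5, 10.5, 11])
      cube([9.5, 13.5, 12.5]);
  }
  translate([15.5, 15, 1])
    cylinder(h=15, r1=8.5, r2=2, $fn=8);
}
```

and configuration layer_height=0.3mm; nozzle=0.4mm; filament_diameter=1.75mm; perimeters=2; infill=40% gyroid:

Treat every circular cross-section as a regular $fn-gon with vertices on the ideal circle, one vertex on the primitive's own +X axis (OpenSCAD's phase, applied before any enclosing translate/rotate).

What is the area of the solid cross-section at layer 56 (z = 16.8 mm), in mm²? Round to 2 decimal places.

At z = 16.8 mm: the cube is not intersected at this z (z outside [0, 12]); the cone at (11, 1.5) is absent (z outside [6, 16]); the cone at (5.5, 11.5) contributes a regular 8-gon of circumradius 7.092 (interpolated between r1=10 and r2=7 at t=0.969) (area = (8/2)·7.092²·sin(360°/8) = 142.27 mm²); the 9.5×13.5 cube at (-3.5, 10.5) contributes its full rectangle (area 128.25 mm²); Merging all regions: the regions partially overlap — summed areas 270.52 mm² minus the doubly-counted overlap 46.45 mm² gives 224.07 mm² — area = 224.07 mm²; the cone at (15.5, 15) does not reach this height (z outside [1, 16]); Combining (union): only the result so far is present, so the union is just that shape — area = 224.07 mm². Overall, the cross-section is a single solid region. Net area = 224.07 mm².

224.07 mm²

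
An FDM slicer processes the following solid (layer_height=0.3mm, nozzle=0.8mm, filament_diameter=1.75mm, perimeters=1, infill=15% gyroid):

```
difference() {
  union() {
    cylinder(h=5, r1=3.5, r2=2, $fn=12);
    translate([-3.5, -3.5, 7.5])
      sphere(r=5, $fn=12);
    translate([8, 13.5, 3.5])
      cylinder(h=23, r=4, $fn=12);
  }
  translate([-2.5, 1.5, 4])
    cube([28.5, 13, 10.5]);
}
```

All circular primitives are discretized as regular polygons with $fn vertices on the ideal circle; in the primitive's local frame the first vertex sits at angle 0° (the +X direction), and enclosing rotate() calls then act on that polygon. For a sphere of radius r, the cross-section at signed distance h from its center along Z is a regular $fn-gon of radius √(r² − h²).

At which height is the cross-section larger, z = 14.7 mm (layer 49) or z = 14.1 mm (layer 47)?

layer 49 (z = 14.7 mm)

Layer 49 (z = 14.7): the cone is not intersected at this z (z outside [0, 5]); the sphere at (-3.5, -3.5) is not intersected at this z (|z−center|=7.200 > r=5); the r=4 cylinder at (8, 13.5) contributes a regular 12-gon of circumradius 4 (area = (12/2)·4.000²·sin(360°/12) = 48.00 mm²); Taking the union: only the r=4 cylinder at (8, 13.5) is present, so the union is just that shape — area = 48.00 mm²; the cube at (-2.5, 1.5) is absent (z outside [4, 14.5]); Taking the first minus the rest: none of the subtracted shapes is present at this height, so that combined region is unchanged — area = 48.00 mm². So its area = 48.00 mm². Layer 47 (z = 14.1): the cone is absent (z outside [0, 5]); the sphere at (-3.5, -3.5) does not reach this height (|z−center|=6.600 > r=5); the r=4 cylinder at (8, 13.5) contributes a regular 12-gon of circumradius 4 (area = (12/2)·4.000²·sin(360°/12) = 48.00 mm²); Combining (union): only the r=4 cylinder at (8, 13.5) is present, so the union is just that shape — area = 48.00 mm²; the 28.5×13 cube at (-2.5, 1.5) contributes its full rectangle (area 370.50 mm²); Subtracting the remaining from the first: starting from that combined region (48.00 mm²), the 28.5×13 cube at (-2.5, 1.5) partially overlaps it — only the 31.73 mm² overlap (of its 370.50 mm²) is removed, clipping the outline — area = 16.27 mm². So its area = 16.27 mm². Layer 49 is larger (48.00 vs 16.27 mm²).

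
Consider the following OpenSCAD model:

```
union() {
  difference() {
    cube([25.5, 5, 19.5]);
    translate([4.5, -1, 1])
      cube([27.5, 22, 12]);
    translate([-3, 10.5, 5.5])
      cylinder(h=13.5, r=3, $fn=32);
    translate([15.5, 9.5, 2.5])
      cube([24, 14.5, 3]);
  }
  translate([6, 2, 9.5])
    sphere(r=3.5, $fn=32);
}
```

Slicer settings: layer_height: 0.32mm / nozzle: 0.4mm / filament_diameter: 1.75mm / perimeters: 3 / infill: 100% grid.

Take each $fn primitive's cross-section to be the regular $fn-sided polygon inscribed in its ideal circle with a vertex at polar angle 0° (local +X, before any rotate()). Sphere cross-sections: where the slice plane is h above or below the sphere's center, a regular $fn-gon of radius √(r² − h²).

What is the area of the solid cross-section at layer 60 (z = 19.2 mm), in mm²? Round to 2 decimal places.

127.50 mm²

At z = 19.2 mm: the cube is present — its section is the full 25.5×5 rectangle (area 127.50 mm²); the cube at (4.5, -1) is absent (z outside [1, 13]); the cylinder at (-3, 10.5) is not intersected at this z (z outside [5.5, 19]); the cube at (15.5, 9.5) is absent (z outside [2.5, 5.5]); After the difference (first − rest): none of the subtracted shapes is present at this height, so the 25.5×5 cube is unchanged — area = 127.50 mm²; the sphere at (6, 2) is absent (|z−center|=9.700 > r=3.5); Merging all regions: only that combined region is present, so the union is just that shape — area = 127.50 mm². Overall, the cross-section is a single solid region. Net area = 127.50 mm².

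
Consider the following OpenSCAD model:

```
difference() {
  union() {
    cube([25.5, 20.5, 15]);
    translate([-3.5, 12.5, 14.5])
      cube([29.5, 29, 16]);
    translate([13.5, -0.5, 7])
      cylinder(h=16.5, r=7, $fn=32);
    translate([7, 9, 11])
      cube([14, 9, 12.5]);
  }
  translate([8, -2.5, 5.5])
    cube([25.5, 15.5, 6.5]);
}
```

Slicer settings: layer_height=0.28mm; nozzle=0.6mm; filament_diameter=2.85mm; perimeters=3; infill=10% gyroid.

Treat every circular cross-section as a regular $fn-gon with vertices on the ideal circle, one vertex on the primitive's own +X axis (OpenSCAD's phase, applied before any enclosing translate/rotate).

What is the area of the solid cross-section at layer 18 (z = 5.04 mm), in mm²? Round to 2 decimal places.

522.75 mm²

At z = 5.04 mm: the cube is present — its section is the full 25.5×20.5 rectangle (area 522.75 mm²); the cube at (-3.5, 12.5) is absent (z outside [14.5, 30.5]); the cylinder at (13.5, -0.5) does not reach this height (z outside [7, 23.5]); the cube at (7, 9) is absent (z outside [11, 23.5]); Taking the union: only the 25.5×20.5 cube is present, so the union is just that shape — area = 522.75 mm²; the cube at (8, -2.5) does not reach this height (z outside [5.5, 12]); Taking the first minus the rest: none of the subtracted shapes is present at this height, so the result so far is unchanged — area = 522.75 mm². Overall, the cross-section is a single solid region. Net area = 522.75 mm².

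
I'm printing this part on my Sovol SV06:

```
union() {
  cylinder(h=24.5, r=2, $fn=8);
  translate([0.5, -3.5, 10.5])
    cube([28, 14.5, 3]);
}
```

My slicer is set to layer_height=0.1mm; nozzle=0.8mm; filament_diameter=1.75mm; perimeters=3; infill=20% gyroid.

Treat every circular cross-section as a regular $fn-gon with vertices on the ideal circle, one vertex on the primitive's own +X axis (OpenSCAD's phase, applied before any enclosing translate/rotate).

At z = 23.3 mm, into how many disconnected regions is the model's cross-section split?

1

At z = 23.3 mm: the r=2 cylinder contributes a regular 8-gon of circumradius 2; the cube at (0.5, -3.5) is absent (z outside [10.5, 13.5]); Taking the union: only the r=2 cylinder is present, so the union is just that shape — 1 connected region. The result has 1 disconnected region.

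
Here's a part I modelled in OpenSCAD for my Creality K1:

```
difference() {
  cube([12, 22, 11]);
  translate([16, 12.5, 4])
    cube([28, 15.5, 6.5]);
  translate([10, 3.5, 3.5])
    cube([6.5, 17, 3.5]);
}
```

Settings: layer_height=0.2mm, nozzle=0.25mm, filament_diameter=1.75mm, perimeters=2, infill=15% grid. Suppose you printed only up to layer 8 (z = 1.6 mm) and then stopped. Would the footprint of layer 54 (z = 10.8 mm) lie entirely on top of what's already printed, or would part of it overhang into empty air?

entirely on top

Compare the two slices. At z = 1.6: the 12×22 cube contributes its full rectangle (area 264.00 mm²); the cube at (16, 12.5) is absent (z outside [4, 10.5]); the cube at (10, 3.5) is absent (z outside [3.5, 7]); Taking the first minus the rest: none of the subtracted shapes is present at this height, so the 12×22 cube is unchanged — area = 264.00 mm². At z = 10.8: the cube (footprint 12×22) is included at this height (area 264.00 mm²); the cube at (16, 12.5) is absent (z outside [4, 10.5]); the cube at (10, 3.5) is absent (z outside [3.5, 7]); Taking the first minus the rest: none of the subtracted shapes is present at this height, so the 12×22 cube is unchanged — area = 264.00 mm². Checking containment: the cross-section at z = 10.8 is a subset of the cross-section at z = 1.6.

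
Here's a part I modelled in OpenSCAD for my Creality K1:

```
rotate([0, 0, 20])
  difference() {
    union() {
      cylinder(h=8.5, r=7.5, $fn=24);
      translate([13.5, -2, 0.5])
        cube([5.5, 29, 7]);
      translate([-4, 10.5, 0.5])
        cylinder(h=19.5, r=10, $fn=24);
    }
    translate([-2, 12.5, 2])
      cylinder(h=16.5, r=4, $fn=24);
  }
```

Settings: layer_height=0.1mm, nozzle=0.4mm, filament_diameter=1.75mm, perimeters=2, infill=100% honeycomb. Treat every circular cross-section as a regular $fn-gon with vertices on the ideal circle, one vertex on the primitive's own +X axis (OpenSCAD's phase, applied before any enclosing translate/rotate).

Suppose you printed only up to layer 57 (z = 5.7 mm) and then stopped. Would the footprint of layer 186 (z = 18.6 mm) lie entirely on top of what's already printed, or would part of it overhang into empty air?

part overhangs

Compare the two slices. At z = 5.7: the r=7.5 cylinder contributes a regular 24-gon of circumradius 7.5 (area = (24/2)·7.500²·sin(360°/24) = 174.70 mm²); the cube at (13.5, -2) is present — its section is the full 5.5×29 rectangle (area 159.50 mm²); the r=10 cylinder at (-4, 10.5) gives a regular 24-gon of circumradius 10 (constant along its height) (area = (24/2)·10.000²·sin(360°/24) = 310.58 mm²); Combining (union): the regions partially overlap — summed areas 644.79 mm² minus the doubly-counted overlap 55.92 mm² gives 588.86 mm² — area = 588.86 mm²; the cylinder at (-2, 12.5): section is a regular 24-gon, circumradius r=4 (area = (24/2)·4.000²·sin(360°/24) = 49.69 mm²); Subtracting the remaining from the first: starting from the result so far (588.86 mm²), the r=4 cylinder at (-2, 12.5) lies wholly inside it (removes its full 49.69 mm² and its 25.06 mm outline becomes a hole wall) — area = 539.17 mm²; (rotated 20° about Z; rotation is an isometry so areas/perimeters/island counts are preserved). At z = 18.6: the cylinder is not intersected at this z (z outside [0, 8.5]); the cube at (13.5, -2) is absent (z outside [0.5, 7.5]); the cylinder at (-4, 10.5): section is a regular 24-gon, circumradius r=10 (area = (24/2)·10.000²·sin(360°/24) = 310.58 mm²); Combining (union): only the r=10 cylinder at (-4, 10.5) is present, so the union is just that shape — area = 310.58 mm²; the cylinder at (-2, 12.5) is not intersected at this z (z outside [2, 18.5]); Taking the first minus the rest: none of the subtracted shapes is present at this height, so that combined region is unchanged — area = 310.58 mm²; (whole slice rotated 20° about Z — lengths, areas and connectivity unchanged). Checking containment: at z = 18.6 the cross-section extends beyond the z = 5.7 cross-section by about 49.69 mm².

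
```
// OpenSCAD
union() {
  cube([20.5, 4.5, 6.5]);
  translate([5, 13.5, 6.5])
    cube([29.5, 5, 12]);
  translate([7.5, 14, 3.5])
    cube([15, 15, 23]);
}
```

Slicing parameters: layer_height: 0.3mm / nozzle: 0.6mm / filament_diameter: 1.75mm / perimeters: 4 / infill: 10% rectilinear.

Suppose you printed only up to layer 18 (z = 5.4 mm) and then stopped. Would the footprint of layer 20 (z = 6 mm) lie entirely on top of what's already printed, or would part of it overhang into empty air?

Compare the two slices. At z = 5.4: the 20.5×4.5 cube contributes its full rectangle (area 92.25 mm²); the cube at (5, 13.5) is absent (z outside [6.5, 18.5]); the cube at (7.5, 14) (footprint 15×15) is included at this height (area 225.00 mm²); Taking the union: the 2 present regions are separate (no shared area or edge), so areas and boundary lengths simply add and each stays a separate island — area = 317.25 mm². At z = 6: the cube (footprint 20.5×4.5) is included at this height (area 92.25 mm²); the cube at (5, 13.5) is absent (z outside [6.5, 18.5]); the cube at (7.5, 14) is present — its section is the full 15×15 rectangle (area 225.00 mm²); Combining (union): the 2 present regions are separate (no shared area or edge), so areas and boundary lengths simply add and each stays a separate island — area = 317.25 mm². Checking containment: the cross-section at z = 6 is a subset of the cross-section at z = 5.4.

entirely on top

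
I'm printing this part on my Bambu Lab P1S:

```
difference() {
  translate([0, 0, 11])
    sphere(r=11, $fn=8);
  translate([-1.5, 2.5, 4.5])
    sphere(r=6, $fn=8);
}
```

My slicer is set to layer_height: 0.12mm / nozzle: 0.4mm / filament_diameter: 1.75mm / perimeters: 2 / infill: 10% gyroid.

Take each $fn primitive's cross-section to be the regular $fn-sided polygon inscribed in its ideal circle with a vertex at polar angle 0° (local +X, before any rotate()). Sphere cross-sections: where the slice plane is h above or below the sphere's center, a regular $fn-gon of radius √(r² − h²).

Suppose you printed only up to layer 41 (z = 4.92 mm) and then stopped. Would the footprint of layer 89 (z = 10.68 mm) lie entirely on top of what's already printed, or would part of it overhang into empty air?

Compare the two slices. At z = 4.92: the r=11 sphere slices to a regular 8-gon of circumradius 9.167 (√(r²−h²) with h=6.08 from center) (area = (8/2)·9.167²·sin(360°/8) = 237.68 mm²); the r=6 sphere at (-1.5, 2.5) slices to a regular 8-gon of circumradius 5.985 (√(r²−h²) with h=0.42 from center) (area = (8/2)·5.985²·sin(360°/8) = 101.32 mm²); After the difference (first − rest): starting from the r=11 sphere (237.68 mm²), the r=6 sphere at (-1.5, 2.5) lies wholly inside it (removes its full 101.32 mm² and its 36.65 mm outline becomes a hole wall) — area = 136.36 mm². At z = 10.68: the sphere: section is a regular 8-gon, circumradius = √(r²−h²) = √(11²−0.32²) = 10.995 (area = (8/2)·10.995²·sin(360°/8) = 341.95 mm²); the sphere at (-1.5, 2.5) is not intersected at this z (|z−center|=6.180 > r=6); Subtracting the remaining from the first: none of the subtracted shapes is present at this height, so the r=11 sphere is unchanged — area = 341.95 mm². Checking containment: at z = 10.68 the cross-section extends beyond the z = 4.92 cross-section by about 205.59 mm².

part overhangs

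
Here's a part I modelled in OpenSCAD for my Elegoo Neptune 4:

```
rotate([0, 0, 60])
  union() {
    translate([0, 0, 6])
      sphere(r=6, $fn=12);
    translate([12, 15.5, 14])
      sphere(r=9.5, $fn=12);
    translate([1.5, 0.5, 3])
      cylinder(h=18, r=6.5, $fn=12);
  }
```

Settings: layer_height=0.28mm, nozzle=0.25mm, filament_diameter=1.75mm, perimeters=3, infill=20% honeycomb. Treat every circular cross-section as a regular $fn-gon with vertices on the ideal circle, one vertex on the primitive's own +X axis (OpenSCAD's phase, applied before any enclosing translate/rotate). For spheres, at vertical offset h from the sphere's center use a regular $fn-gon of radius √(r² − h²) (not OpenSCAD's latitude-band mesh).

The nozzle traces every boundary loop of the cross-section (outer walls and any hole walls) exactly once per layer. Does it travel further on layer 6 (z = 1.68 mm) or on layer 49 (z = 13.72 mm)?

layer 49 (z = 13.72 mm)

Layer 6 (z = 1.68): the r=6 sphere contributes a regular 12-gon of circumradius √(6²−4.32²) = 4.164 (perimeter = 2·12·4.164·sin(180°/12) = 25.86 mm); the sphere at (12, 15.5) is absent (|z−center|=12.320 > r=9.5); the cylinder at (1.5, 0.5) is absent (z outside [3, 21]); Taking the union: only the r=6 sphere is present, so the union is just that shape — boundary = 25.86 mm; (whole slice rotated 60° about Z — lengths, areas and connectivity unchanged). So its perimeter = 25.86 mm. Layer 49 (z = 13.72): the sphere is absent (|z−center|=7.720 > r=6); the r=9.5 sphere at (12, 15.5) contributes a regular 12-gon of circumradius √(9.5²−0.28²) = 9.496 (perimeter = 2·12·9.496·sin(180°/12) = 58.99 mm); the cylinder at (1.5, 0.5): section is a regular 12-gon, circumradius r=6.5 (perimeter = 2·12·6.500·sin(180°/12) = 40.38 mm); Taking the union: the 2 present regions are separate (no shared area or edge), so areas and boundary lengths simply add and each stays a separate island — boundary = 99.36 mm; (rotated 60° about Z; rotation is an isometry so areas/perimeters/island counts are preserved). So its perimeter = 99.36 mm. Layer 49 is larger (99.36 vs 25.86 mm).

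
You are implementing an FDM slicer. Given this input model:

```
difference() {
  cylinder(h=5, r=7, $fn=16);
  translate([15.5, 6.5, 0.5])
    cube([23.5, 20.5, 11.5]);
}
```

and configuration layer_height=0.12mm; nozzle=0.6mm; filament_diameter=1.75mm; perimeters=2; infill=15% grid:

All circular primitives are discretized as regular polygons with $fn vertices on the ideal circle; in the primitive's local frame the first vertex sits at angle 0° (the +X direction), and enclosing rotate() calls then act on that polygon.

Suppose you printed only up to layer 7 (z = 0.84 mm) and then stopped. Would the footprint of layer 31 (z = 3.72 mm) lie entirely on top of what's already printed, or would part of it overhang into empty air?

Compare the two slices. At z = 0.84: the r=7 cylinder contributes a regular 16-gon of circumradius 7 (area = (16/2)·7.000²·sin(360°/16) = 150.01 mm²); the cube at (15.5, 6.5) (footprint 23.5×20.5) is included at this height (area 481.75 mm²); After the difference (first − rest): starting from the r=7 cylinder (150.01 mm²), the 23.5×20.5 cube at (15.5, 6.5) misses the remaining region (no effect) — area = 150.01 mm². At z = 3.72: the r=7 cylinder contributes a regular 16-gon of circumradius 7 (area = (16/2)·7.000²·sin(360°/16) = 150.01 mm²); the cube at (15.5, 6.5) is present — its section is the full 23.5×20.5 rectangle (area 481.75 mm²); After the difference (first − rest): starting from the r=7 cylinder (150.01 mm²), the 23.5×20.5 cube at (15.5, 6.5) misses the remaining region (no effect) — area = 150.01 mm². Checking containment: the cross-section at z = 3.72 is a subset of the cross-section at z = 0.84.

entirely on top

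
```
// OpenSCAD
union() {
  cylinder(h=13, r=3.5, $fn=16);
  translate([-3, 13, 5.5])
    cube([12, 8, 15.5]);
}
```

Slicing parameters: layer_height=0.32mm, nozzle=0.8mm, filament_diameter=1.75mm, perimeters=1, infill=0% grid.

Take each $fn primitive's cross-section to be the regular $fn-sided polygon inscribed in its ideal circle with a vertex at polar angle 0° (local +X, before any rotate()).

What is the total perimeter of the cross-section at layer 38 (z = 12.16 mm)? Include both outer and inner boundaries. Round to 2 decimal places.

61.85 mm

At z = 12.16 mm: the r=3.5 cylinder contributes a regular 16-gon of circumradius 3.5 (perimeter = 2·16·3.500·sin(180°/16) = 21.85 mm); the 12×8 cube at (-3, 13) contributes its full rectangle (perimeter 40.00 mm); Merging all regions: the 2 present regions are separate (no shared area or edge), so areas and boundary lengths simply add and each stays a separate island — boundary = 61.85 mm. Overall, the cross-section has 2 separate islands. Total boundary length (outer) = 61.85 mm.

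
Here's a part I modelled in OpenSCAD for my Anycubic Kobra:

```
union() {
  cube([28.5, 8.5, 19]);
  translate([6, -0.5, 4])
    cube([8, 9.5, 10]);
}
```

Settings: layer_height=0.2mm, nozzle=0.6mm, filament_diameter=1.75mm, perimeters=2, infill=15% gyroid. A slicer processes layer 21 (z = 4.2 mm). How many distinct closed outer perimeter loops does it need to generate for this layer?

At z = 4.2 mm: the cube (footprint 28.5×8.5) is included at this height; the cube at (6, -0.5) (footprint 8×9.5) is included at this height; Merging all regions: the regions partially overlap (shared area 68.00 mm²), so overlapping operands fuse into one piece — 1 connected region. The result has 1 disconnected region.

1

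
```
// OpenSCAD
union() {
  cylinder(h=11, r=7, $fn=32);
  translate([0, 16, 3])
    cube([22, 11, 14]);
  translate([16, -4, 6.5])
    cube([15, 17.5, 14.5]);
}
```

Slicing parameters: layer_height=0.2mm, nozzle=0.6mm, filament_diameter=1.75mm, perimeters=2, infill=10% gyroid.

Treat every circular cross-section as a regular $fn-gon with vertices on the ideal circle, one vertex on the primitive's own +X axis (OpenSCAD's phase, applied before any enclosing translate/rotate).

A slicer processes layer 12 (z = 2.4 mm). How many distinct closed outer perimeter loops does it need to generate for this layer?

At z = 2.4 mm: the r=7 cylinder contributes a regular 32-gon of circumradius 7; the cube at (0, 16) does not reach this height (z outside [3, 17]); the cube at (16, -4) is absent (z outside [6.5, 21]); Taking the union: only the r=7 cylinder is present, so the union is just that shape — 1 connected region. The result has 1 disconnected region.

1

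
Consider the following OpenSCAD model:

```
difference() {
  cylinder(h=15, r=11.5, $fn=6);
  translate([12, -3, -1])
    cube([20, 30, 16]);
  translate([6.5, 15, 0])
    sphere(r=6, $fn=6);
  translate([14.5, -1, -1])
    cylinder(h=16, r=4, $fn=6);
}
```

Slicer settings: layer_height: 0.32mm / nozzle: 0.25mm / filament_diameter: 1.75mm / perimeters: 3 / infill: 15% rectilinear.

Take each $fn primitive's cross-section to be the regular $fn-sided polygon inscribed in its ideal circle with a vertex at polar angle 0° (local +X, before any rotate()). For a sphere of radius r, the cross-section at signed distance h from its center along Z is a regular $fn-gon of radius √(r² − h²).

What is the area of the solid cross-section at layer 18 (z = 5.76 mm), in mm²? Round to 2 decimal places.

343.02 mm²

At z = 5.76 mm: the r=11.5 cylinder gives a regular 6-gon of circumradius 11.5 (constant along its height) (area = (6/2)·11.500²·sin(360°/6) = 343.60 mm²); the cube at (12, -3) is present — its section is the full 20×30 rectangle (area 600.00 mm²); the sphere at (6.5, 15): section is a regular 6-gon, circumradius = √(r²−h²) = √(6²−5.76²) = 1.680 (area = (6/2)·1.680²·sin(360°/6) = 7.33 mm²); the r=4 cylinder at (14.5, -1) contributes a regular 6-gon of circumradius 4 (area = (6/2)·4.000²·sin(360°/6) = 41.57 mm²); After the difference (first − rest): starting from the r=11.5 cylinder (343.60 mm²), the 20×30 cube at (12, -3) misses the remaining region (no effect); the r=6 sphere at (6.5, 15) misses the remaining region (no effect); the r=4 cylinder at (14.5, -1) partially overlaps it — only the 0.58 mm² overlap (of its 41.57 mm²) is removed, clipping the outline — area = 343.02 mm². Overall, the cross-section is a single solid region. Net area = 343.02 mm².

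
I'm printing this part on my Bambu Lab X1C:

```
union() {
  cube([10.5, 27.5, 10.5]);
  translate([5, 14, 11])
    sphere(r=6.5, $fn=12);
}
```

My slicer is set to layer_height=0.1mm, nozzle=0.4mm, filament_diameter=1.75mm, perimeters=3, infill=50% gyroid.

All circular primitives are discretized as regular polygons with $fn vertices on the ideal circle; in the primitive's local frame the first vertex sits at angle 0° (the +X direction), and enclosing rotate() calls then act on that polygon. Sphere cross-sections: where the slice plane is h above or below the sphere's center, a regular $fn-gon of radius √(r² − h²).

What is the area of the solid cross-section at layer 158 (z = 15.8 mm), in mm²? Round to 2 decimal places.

57.63 mm²

At z = 15.8 mm: the cube is not intersected at this z (z outside [0, 10.5]); the r=6.5 sphere at (5, 14) slices to a regular 12-gon of circumradius 4.383 (√(r²−h²) with h=4.8 from center) (area = (12/2)·4.383²·sin(360°/12) = 57.63 mm²); Combining (union): only the r=6.5 sphere at (5, 14) is present, so the union is just that shape — area = 57.63 mm². Overall, the cross-section is a single solid region. Net area = 57.63 mm².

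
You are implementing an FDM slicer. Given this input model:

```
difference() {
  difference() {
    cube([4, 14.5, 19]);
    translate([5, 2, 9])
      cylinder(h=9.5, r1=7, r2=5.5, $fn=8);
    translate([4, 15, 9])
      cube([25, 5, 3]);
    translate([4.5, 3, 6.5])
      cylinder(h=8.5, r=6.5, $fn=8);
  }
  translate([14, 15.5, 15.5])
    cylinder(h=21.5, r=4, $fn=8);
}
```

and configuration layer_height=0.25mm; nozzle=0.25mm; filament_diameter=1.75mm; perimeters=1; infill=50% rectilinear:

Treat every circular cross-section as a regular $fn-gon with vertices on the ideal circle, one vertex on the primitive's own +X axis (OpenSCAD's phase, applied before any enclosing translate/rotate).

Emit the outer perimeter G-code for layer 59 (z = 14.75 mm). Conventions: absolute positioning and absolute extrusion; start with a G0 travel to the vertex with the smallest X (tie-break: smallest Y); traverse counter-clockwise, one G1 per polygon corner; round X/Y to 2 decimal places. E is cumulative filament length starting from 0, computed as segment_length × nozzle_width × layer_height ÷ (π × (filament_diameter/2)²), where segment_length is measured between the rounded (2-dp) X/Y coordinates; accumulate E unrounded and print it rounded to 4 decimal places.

G0 X0.00 Y7.64 Z14.75
G1 X4.00 Y9.29 E0.1124
G1 X4.00 Y14.50 E0.2478
G1 X0.00 Y14.50 E0.3518
G1 X0.00 Y7.64 E0.5300

At z = 14.75 mm: the cube is present — its section is the full 4×14.5 rectangle; the cone at (5, 2) contributes a regular 8-gon of circumradius 6.092 (interpolated between r1=7 and r2=5.5 at t=0.605); the cube at (4, 15) is absent (z outside [9, 12]); the r=6.5 cylinder at (4.5, 3) gives a regular 8-gon of circumradius 6.5 (constant along its height); After the difference (first − rest): starting from the 4×14.5 cube, the cone at (5, 2) partially overlaps it — only the 26.92 mm² overlap (of its 104.97 mm²) is removed, clipping the outline; the r=6.5 cylinder at (4.5, 3) partially overlaps it — only the 6.94 mm² overlap (of its 119.50 mm²) is removed, clipping the outline — 1 connected region; the cylinder at (14, 15.5) does not reach this height (z outside [15.5, 37]); Subtracting the remaining from the first: none of the subtracted shapes is present at this height, so the result so far is unchanged — 1 connected region. The outline is a single polygon with 4 vertices. Extrusion per mm of travel: 0.25 × 0.25 / (π × 0.875²) = 0.025984. Accumulating E over each segment gives final E = 0.5300.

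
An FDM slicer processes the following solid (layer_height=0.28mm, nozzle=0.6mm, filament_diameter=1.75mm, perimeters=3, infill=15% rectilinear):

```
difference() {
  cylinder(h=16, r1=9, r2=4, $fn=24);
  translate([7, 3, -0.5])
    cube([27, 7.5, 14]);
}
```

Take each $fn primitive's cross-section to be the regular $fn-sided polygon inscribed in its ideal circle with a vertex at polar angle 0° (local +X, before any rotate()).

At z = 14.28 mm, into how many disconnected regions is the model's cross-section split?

1

At z = 14.28 mm: the cone (r1=9→r2=4) has section circumradius 4.538 here — a regular 24-gon; the cube at (7, 3) is not intersected at this z (z outside [-0.5, 13.5]); After the difference (first − rest): none of the subtracted shapes is present at this height, so the cone is unchanged — 1 connected region. The result has 1 disconnected region.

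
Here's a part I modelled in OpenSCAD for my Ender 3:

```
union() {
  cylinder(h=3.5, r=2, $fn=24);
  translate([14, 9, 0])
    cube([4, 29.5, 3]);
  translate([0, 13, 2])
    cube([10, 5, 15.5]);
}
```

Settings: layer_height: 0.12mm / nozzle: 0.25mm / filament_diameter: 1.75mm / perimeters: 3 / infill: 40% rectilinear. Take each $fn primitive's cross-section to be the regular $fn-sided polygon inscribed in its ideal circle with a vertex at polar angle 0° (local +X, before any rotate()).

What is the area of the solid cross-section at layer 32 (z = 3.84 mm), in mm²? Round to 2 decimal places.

At z = 3.84 mm: the cylinder does not reach this height (z outside [0, 3.5]); the cube at (14, 9) is not intersected at this z (z outside [0, 3]); the cube at (0, 13) (footprint 10×5) is included at this height (area 50.00 mm²); Taking the union: only the 10×5 cube at (0, 13) is present, so the union is just that shape — area = 50.00 mm². Overall, the cross-section is a single solid region. Net area = 50.00 mm².

50.00 mm²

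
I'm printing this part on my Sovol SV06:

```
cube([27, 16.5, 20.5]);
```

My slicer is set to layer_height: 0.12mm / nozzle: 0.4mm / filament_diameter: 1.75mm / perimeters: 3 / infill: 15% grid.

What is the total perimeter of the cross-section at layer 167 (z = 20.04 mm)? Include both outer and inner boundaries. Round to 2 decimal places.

At z = 20.04 mm: the cube is present — its section is the full 27×16.5 rectangle (perimeter 87.00 mm). Overall, the cross-section is a single solid region. Total boundary length (outer) = 87.00 mm.

87.00 mm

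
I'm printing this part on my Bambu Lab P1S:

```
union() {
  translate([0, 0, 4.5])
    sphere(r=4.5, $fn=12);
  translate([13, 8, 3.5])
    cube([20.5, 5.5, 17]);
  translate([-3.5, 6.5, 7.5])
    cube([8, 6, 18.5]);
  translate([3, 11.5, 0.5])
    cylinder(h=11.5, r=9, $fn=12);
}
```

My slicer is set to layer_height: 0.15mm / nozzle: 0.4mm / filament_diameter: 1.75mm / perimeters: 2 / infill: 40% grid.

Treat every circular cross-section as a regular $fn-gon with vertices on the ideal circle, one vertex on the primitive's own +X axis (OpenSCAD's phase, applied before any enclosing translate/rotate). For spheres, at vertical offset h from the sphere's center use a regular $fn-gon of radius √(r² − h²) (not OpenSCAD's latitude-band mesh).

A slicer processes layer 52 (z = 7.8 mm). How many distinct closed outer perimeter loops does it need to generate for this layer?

At z = 7.8 mm: the sphere: section is a regular 12-gon, circumradius = √(r²−h²) = √(4.5²−3.3²) = 3.059; the cube at (13, 8) is present — its section is the full 20.5×5.5 rectangle; the cube at (-3.5, 6.5) (footprint 8×6) is included at this height; the r=9 cylinder at (3, 11.5) gives a regular 12-gon of circumradius 9 (constant along its height); Taking the union: the regions partially overlap (shared area 48.00 mm²), so overlapping operands fuse into one piece — 3 connected regions. The result has 3 disconnected regions.

3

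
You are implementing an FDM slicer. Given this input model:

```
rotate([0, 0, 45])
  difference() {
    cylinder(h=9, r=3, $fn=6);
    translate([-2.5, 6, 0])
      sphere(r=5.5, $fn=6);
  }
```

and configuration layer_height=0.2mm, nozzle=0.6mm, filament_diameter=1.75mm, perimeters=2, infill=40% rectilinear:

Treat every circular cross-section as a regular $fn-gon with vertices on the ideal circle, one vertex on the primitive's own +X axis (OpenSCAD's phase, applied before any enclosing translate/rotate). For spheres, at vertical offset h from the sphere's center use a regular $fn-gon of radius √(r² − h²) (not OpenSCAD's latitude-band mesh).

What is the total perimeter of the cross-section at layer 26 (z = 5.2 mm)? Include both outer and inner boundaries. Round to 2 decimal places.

18.00 mm

At z = 5.2 mm: the r=3 cylinder contributes a regular 6-gon of circumradius 3 (perimeter = 2·6·3.000·sin(180°/6) = 18.00 mm); the r=5.5 sphere at (-2.5, 6) slices to a regular 6-gon of circumradius 1.792 (√(r²−h²) with h=5.2 from center) (perimeter = 2·6·1.792·sin(180°/6) = 10.75 mm); Subtracting the remaining from the first: starting from the r=3 cylinder, the r=5.5 sphere at (-2.5, 6) misses the remaining region (no effect) — boundary = 18.00 mm; (whole slice rotated 45° about Z — lengths, areas and connectivity unchanged). Overall, the cross-section is a single solid region. Total boundary length (outer) = 18.00 mm.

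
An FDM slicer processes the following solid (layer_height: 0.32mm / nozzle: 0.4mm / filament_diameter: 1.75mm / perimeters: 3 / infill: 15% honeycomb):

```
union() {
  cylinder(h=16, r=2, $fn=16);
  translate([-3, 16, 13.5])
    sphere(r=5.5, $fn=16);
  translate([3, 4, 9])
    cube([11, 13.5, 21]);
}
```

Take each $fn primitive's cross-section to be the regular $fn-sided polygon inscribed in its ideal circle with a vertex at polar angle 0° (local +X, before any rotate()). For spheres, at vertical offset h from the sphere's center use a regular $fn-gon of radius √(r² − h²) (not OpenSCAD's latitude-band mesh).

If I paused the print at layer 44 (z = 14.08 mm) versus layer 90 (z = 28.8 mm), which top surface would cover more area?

layer 44 (z = 14.08 mm)

Layer 44 (z = 14.08): the r=2 cylinder contributes a regular 16-gon of circumradius 2 (area = (16/2)·2.000²·sin(360°/16) = 12.25 mm²); the sphere at (-3, 16): section is a regular 16-gon, circumradius = √(r²−h²) = √(5.5²−0.58²) = 5.469 (area = (16/2)·5.469²·sin(360°/16) = 91.58 mm²); the 11×13.5 cube at (3, 4) contributes its full rectangle (area 148.50 mm²); Merging all regions: the 3 present regions are separate (no shared area or edge), so areas and boundary lengths simply add and each stays a separate island — area = 252.33 mm². So its area = 252.33 mm². Layer 90 (z = 28.8): the cylinder does not reach this height (z outside [0, 16]); the sphere at (-3, 16) does not reach this height (|z−center|=15.300 > r=5.5); the cube at (3, 4) (footprint 11×13.5) is included at this height (area 148.50 mm²); Merging all regions: only the 11×13.5 cube at (3, 4) is present, so the union is just that shape — area = 148.50 mm². So its area = 148.50 mm². Layer 44 is larger (252.33 vs 148.50 mm²).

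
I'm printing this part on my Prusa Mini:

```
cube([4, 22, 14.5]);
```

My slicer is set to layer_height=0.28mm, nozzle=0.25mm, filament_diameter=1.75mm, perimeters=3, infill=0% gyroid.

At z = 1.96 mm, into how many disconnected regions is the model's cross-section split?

At z = 1.96 mm: the cube is present — its section is the full 4×22 rectangle. The result has 1 disconnected region.

1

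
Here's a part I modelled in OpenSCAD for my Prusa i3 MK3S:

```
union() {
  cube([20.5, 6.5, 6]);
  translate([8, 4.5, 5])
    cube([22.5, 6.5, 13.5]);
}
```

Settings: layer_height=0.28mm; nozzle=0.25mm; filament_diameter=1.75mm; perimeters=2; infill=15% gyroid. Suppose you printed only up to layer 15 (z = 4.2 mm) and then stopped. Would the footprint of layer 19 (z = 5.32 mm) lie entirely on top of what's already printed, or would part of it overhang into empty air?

Compare the two slices. At z = 4.2: the cube is present — its section is the full 20.5×6.5 rectangle (area 133.25 mm²); the cube at (8, 4.5) does not reach this height (z outside [5, 18.5]); Combining (union): only the 20.5×6.5 cube is present, so the union is just that shape — area = 133.25 mm². At z = 5.32: the cube (footprint 20.5×6.5) is included at this height (area 133.25 mm²); the 22.5×6.5 cube at (8, 4.5) contributes its full rectangle (area 146.25 mm²); Taking the union: the regions partially overlap — summed areas 279.50 mm² minus the doubly-counted overlap 25.00 mm² gives 254.50 mm² — area = 254.50 mm². Checking containment: at z = 5.32 the cross-section extends beyond the z = 4.2 cross-section by about 121.25 mm².

part overhangs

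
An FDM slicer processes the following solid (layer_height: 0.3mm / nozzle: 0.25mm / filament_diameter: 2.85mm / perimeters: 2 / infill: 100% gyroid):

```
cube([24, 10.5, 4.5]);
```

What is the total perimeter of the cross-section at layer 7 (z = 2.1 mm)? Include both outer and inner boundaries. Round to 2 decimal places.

69.00 mm

At z = 2.1 mm: the cube is present — its section is the full 24×10.5 rectangle (perimeter 69.00 mm). Overall, the cross-section is a single solid region. Total boundary length (outer) = 69.00 mm.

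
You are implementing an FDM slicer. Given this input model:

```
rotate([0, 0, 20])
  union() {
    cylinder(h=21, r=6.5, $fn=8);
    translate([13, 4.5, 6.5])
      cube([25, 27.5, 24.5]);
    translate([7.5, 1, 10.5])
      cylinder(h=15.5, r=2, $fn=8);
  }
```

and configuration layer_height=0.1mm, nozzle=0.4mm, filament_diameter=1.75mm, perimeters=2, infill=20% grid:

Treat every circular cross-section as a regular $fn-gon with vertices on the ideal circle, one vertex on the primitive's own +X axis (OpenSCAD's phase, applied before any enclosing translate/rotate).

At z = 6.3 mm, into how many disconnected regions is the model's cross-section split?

At z = 6.3 mm: the cylinder: section is a regular 8-gon, circumradius r=6.5; the cube at (13, 4.5) does not reach this height (z outside [6.5, 31]); the cylinder at (7.5, 1) is not intersected at this z (z outside [10.5, 26]); Combining (union): only the r=6.5 cylinder is present, so the union is just that shape — 1 connected region; (rotated 20° about Z; rotation is an isometry so areas/perimeters/island counts are preserved). The result has 1 disconnected region.

1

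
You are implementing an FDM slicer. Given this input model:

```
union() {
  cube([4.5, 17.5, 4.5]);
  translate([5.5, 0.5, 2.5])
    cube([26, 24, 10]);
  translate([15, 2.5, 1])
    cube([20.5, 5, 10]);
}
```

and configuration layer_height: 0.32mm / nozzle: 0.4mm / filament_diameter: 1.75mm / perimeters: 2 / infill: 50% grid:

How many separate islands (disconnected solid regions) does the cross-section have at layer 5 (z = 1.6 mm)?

2

At z = 1.6 mm: the cube (footprint 4.5×17.5) is included at this height; the cube at (5.5, 0.5) is absent (z outside [2.5, 12.5]); the 20.5×5 cube at (15, 2.5) contributes its full rectangle; Combining (union): the 2 present regions are separate (no shared area or edge), so areas and boundary lengths simply add and each stays a separate island — 2 connected regions. Overall, the cross-section has 2 separate islands. Island count = 2.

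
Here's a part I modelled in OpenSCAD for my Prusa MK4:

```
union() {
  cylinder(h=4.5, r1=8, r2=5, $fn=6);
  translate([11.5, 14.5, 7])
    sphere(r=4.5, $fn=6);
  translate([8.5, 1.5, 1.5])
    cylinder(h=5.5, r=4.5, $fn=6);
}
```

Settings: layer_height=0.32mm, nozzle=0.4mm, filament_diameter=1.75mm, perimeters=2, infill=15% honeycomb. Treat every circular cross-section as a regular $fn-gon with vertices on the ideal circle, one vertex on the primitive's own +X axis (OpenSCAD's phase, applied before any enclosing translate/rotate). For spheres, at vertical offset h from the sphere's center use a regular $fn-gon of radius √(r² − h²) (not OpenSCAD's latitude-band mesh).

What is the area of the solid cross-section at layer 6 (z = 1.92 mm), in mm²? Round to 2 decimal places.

164.18 mm²

At z = 1.92 mm: the cone contributes a regular 6-gon of circumradius 6.720 (interpolated between r1=8 and r2=5 at t=0.427) (area = (6/2)·6.720²·sin(360°/6) = 117.32 mm²); the sphere at (11.5, 14.5) is absent (|z−center|=5.080 > r=4.5); the r=4.5 cylinder at (8.5, 1.5) contributes a regular 6-gon of circumradius 4.5 (area = (6/2)·4.500²·sin(360°/6) = 52.61 mm²); Merging all regions: the regions partially overlap — summed areas 169.94 mm² minus the doubly-counted overlap 5.76 mm² gives 164.18 mm² — area = 164.18 mm². Overall, the cross-section is a single solid region. Net area = 164.18 mm².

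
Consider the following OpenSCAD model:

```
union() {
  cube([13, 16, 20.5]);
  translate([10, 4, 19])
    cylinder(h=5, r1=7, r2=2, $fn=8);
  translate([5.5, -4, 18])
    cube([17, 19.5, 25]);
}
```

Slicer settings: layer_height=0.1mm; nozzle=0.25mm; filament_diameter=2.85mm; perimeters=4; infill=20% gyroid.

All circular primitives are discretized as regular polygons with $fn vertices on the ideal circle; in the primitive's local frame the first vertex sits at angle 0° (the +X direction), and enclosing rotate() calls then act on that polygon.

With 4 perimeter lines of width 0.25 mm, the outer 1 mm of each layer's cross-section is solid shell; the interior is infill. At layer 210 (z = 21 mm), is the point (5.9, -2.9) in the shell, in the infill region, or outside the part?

shell

At z = 21 mm: the cube does not reach this height (z outside [0, 20.5]); the cone at (10, 4) contributes a regular 8-gon of circumradius 5.000 (interpolated between r1=7 and r2=2 at t=0.400); the cube at (5.5, -4) is present — its section is the full 17×19.5 rectangle; Merging all regions: the regions partially overlap (shared area 70.11 mm²), so overlapping operands fuse into one piece — 1 connected region. Overall, the cross-section is a single solid region. The nearest boundary edge runs (5.50, -4.00)→(5.50, 2.79); distance from the point to it = 0.40 mm. The point is inside the cross-section, 0.40 mm from the nearest boundary — within the 1 mm shell band (4 × 0.25).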